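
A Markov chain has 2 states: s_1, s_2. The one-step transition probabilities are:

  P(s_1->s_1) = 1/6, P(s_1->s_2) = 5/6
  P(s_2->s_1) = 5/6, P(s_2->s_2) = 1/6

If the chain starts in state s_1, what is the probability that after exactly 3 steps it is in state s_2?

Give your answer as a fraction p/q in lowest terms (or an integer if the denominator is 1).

Answer: 35/54

Derivation:
Computing P^3 by repeated multiplication:
P^1 =
  s_1: [1/6, 5/6]
  s_2: [5/6, 1/6]
P^2 =
  s_1: [13/18, 5/18]
  s_2: [5/18, 13/18]
P^3 =
  s_1: [19/54, 35/54]
  s_2: [35/54, 19/54]

(P^3)[s_1 -> s_2] = 35/54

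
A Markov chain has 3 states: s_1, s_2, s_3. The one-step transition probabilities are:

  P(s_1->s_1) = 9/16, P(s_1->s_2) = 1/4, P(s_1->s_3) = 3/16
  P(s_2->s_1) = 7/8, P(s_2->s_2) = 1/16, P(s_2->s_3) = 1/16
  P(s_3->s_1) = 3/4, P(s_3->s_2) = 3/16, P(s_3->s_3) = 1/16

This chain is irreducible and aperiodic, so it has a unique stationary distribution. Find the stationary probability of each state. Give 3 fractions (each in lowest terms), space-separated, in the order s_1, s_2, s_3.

Answer: 111/170 69/340 49/340

Derivation:
The stationary distribution satisfies pi = pi * P, i.e.:
  pi_s_1 = 9/16*pi_s_1 + 7/8*pi_s_2 + 3/4*pi_s_3
  pi_s_2 = 1/4*pi_s_1 + 1/16*pi_s_2 + 3/16*pi_s_3
  pi_s_3 = 3/16*pi_s_1 + 1/16*pi_s_2 + 1/16*pi_s_3
with normalization: pi_s_1 + pi_s_2 + pi_s_3 = 1.

Using the first 2 balance equations plus normalization, the linear system A*pi = b is:
  [-7/16, 7/8, 3/4] . pi = 0
  [1/4, -15/16, 3/16] . pi = 0
  [1, 1, 1] . pi = 1

Solving yields:
  pi_s_1 = 111/170
  pi_s_2 = 69/340
  pi_s_3 = 49/340

Verification (pi * P):
  111/170*9/16 + 69/340*7/8 + 49/340*3/4 = 111/170 = pi_s_1  (ok)
  111/170*1/4 + 69/340*1/16 + 49/340*3/16 = 69/340 = pi_s_2  (ok)
  111/170*3/16 + 69/340*1/16 + 49/340*1/16 = 49/340 = pi_s_3  (ok)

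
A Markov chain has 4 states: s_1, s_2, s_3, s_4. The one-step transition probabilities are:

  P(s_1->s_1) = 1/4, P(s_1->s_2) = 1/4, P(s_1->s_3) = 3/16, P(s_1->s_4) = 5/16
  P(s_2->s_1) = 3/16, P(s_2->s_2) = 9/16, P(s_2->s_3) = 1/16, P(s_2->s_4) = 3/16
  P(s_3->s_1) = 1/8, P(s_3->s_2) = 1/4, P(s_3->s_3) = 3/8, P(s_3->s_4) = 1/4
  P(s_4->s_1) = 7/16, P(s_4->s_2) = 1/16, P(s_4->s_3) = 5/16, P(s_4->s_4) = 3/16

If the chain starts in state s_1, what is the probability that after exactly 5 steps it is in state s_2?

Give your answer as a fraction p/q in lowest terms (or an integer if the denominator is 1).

Answer: 156833/524288

Derivation:
Computing P^5 by repeated multiplication:
P^1 =
  s_1: [1/4, 1/4, 3/16, 5/16]
  s_2: [3/16, 9/16, 1/16, 3/16]
  s_3: [1/8, 1/4, 3/8, 1/4]
  s_4: [7/16, 1/16, 5/16, 3/16]
P^2 =
  s_1: [69/256, 69/256, 59/256, 59/256]
  s_2: [31/128, 25/64, 39/256, 55/256]
  s_3: [15/64, 9/32, 33/128, 29/128]
  s_4: [31/128, 15/64, 67/256, 67/256]
P^3 =
  s_1: [507/2048, 149/512, 925/4096, 965/4096]
  s_2: [1011/4096, 1359/4096, 795/4096, 931/4096]
  s_3: [497/2048, 605/2048, 469/2048, 477/2048]
  s_4: [1031/4096, 1123/4096, 983/4096, 959/4096]
P^4 =
  s_1: [16237/65536, 19449/65536, 14609/65536, 15241/65536]
  s_2: [4057/16384, 10193/32768, 13817/65536, 15105/65536]
  s_3: [505/2048, 4893/16384, 7295/32768, 7607/32768]
  s_4: [4043/16384, 9561/32768, 14909/65536, 15333/65536]
P^5 =
  s_1: [2025/8192, 156833/524288, 232019/1048576, 243691/1048576]
  s_2: [259439/1048576, 318759/1048576, 227497/1048576, 242881/1048576]
  s_3: [129517/524288, 157181/524288, 115831/524288, 121759/524288]
  s_4: [259203/1048576, 311755/1048576, 233757/1048576, 243861/1048576]

(P^5)[s_1 -> s_2] = 156833/524288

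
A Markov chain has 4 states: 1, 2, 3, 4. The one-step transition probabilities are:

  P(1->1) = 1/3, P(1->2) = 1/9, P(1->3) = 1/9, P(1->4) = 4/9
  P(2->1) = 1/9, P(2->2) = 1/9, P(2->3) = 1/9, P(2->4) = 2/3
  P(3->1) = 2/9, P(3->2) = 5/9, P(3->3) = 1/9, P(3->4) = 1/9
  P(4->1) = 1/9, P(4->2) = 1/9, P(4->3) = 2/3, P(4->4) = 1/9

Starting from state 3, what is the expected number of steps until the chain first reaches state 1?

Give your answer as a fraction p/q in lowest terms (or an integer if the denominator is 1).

Let h_i = expected steps to first reach 1 from state i.
Boundary: h_1 = 0.
First-step equations for the other states:
  h_2 = 1 + 1/9*h_1 + 1/9*h_2 + 1/9*h_3 + 2/3*h_4
  h_3 = 1 + 2/9*h_1 + 5/9*h_2 + 1/9*h_3 + 1/9*h_4
  h_4 = 1 + 1/9*h_1 + 1/9*h_2 + 2/3*h_3 + 1/9*h_4

Substituting h_1 = 0 and rearranging gives the linear system (I - Q) h = 1:
  [8/9, -1/9, -2/3] . (h_2, h_3, h_4) = 1
  [-5/9, 8/9, -1/9] . (h_2, h_3, h_4) = 1
  [-1/9, -2/3, 8/9] . (h_2, h_3, h_4) = 1

Solving yields:
  h_2 = 453/65
  h_3 = 411/65
  h_4 = 438/65

Starting state is 3, so the expected hitting time is h_3 = 411/65.

Answer: 411/65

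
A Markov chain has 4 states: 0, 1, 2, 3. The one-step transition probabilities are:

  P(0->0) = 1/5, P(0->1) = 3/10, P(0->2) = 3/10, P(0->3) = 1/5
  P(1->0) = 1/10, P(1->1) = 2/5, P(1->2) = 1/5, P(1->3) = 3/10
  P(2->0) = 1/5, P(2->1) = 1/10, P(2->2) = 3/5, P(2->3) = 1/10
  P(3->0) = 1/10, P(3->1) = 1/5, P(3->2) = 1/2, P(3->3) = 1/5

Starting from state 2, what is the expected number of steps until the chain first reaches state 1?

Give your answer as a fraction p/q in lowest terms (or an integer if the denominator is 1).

Answer: 910/137

Derivation:
Let h_i = expected steps to first reach 1 from state i.
Boundary: h_1 = 0.
First-step equations for the other states:
  h_0 = 1 + 1/5*h_0 + 3/10*h_1 + 3/10*h_2 + 1/5*h_3
  h_2 = 1 + 1/5*h_0 + 1/10*h_1 + 3/5*h_2 + 1/10*h_3
  h_3 = 1 + 1/10*h_0 + 1/5*h_1 + 1/2*h_2 + 1/5*h_3

Substituting h_1 = 0 and rearranging gives the linear system (I - Q) h = 1:
  [4/5, -3/10, -1/5] . (h_0, h_2, h_3) = 1
  [-1/5, 2/5, -1/10] . (h_0, h_2, h_3) = 1
  [-1/10, -1/2, 4/5] . (h_0, h_2, h_3) = 1

Solving yields:
  h_0 = 720/137
  h_2 = 910/137
  h_3 = 830/137

Starting state is 2, so the expected hitting time is h_2 = 910/137.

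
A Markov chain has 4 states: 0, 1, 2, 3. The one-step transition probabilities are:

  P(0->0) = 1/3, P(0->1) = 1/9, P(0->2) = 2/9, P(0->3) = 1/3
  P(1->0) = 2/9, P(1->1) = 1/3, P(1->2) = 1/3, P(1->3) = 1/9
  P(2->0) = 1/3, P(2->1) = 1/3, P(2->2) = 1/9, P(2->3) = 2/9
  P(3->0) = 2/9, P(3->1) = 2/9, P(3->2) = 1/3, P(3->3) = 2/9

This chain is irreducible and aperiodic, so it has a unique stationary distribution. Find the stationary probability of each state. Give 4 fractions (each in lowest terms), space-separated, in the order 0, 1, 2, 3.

Answer: 25/89 175/712 22/89 161/712

Derivation:
The stationary distribution satisfies pi = pi * P, i.e.:
  pi_0 = 1/3*pi_0 + 2/9*pi_1 + 1/3*pi_2 + 2/9*pi_3
  pi_1 = 1/9*pi_0 + 1/3*pi_1 + 1/3*pi_2 + 2/9*pi_3
  pi_2 = 2/9*pi_0 + 1/3*pi_1 + 1/9*pi_2 + 1/3*pi_3
  pi_3 = 1/3*pi_0 + 1/9*pi_1 + 2/9*pi_2 + 2/9*pi_3
with normalization: pi_0 + pi_1 + pi_2 + pi_3 = 1.

Using the first 3 balance equations plus normalization, the linear system A*pi = b is:
  [-2/3, 2/9, 1/3, 2/9] . pi = 0
  [1/9, -2/3, 1/3, 2/9] . pi = 0
  [2/9, 1/3, -8/9, 1/3] . pi = 0
  [1, 1, 1, 1] . pi = 1

Solving yields:
  pi_0 = 25/89
  pi_1 = 175/712
  pi_2 = 22/89
  pi_3 = 161/712

Verification (pi * P):
  25/89*1/3 + 175/712*2/9 + 22/89*1/3 + 161/712*2/9 = 25/89 = pi_0  (ok)
  25/89*1/9 + 175/712*1/3 + 22/89*1/3 + 161/712*2/9 = 175/712 = pi_1  (ok)
  25/89*2/9 + 175/712*1/3 + 22/89*1/9 + 161/712*1/3 = 22/89 = pi_2  (ok)
  25/89*1/3 + 175/712*1/9 + 22/89*2/9 + 161/712*2/9 = 161/712 = pi_3  (ok)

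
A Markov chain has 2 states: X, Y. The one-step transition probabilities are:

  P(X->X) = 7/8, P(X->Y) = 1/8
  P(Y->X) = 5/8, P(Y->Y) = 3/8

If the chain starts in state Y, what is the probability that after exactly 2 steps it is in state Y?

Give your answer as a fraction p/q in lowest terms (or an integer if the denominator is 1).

Computing P^2 by repeated multiplication:
P^1 =
  X: [7/8, 1/8]
  Y: [5/8, 3/8]
P^2 =
  X: [27/32, 5/32]
  Y: [25/32, 7/32]

(P^2)[Y -> Y] = 7/32

Answer: 7/32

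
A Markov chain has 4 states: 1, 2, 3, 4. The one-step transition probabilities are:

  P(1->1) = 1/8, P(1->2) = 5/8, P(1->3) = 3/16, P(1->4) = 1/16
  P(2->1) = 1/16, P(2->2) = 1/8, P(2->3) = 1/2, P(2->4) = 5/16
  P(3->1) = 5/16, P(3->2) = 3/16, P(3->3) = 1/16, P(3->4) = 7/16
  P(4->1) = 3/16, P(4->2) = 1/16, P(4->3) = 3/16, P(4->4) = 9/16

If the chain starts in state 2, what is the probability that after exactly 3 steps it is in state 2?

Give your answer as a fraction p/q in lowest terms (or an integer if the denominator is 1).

Answer: 457/2048

Derivation:
Computing P^3 by repeated multiplication:
P^1 =
  1: [1/8, 5/8, 3/16, 1/16]
  2: [1/16, 1/8, 1/2, 5/16]
  3: [5/16, 3/16, 1/16, 7/16]
  4: [3/16, 1/16, 3/16, 9/16]
P^2 =
  1: [1/8, 25/128, 23/64, 41/128]
  2: [59/256, 43/256, 21/128, 7/16]
  3: [39/256, 33/128, 61/256, 45/128]
  4: [49/256, 25/128, 47/256, 55/128]
P^3 =
  1: [205/1024, 389/2048, 417/2048, 13/32]
  2: [707/4096, 457/2048, 899/4096, 197/512]
  3: [719/4096, 795/4096, 61/256, 803/2048]
  4: [713/4096, 841/4096, 231/1024, 809/2048]

(P^3)[2 -> 2] = 457/2048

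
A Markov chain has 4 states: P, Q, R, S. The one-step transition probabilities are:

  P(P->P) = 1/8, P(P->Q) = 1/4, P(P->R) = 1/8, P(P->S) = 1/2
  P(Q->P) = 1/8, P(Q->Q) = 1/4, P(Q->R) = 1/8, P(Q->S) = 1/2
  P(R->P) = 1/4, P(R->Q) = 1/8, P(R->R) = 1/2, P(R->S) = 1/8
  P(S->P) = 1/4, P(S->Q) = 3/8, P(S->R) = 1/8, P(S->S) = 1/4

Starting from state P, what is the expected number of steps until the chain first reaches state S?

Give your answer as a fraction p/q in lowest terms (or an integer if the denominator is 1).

Answer: 40/17

Derivation:
Let h_i = expected steps to first reach S from state i.
Boundary: h_S = 0.
First-step equations for the other states:
  h_P = 1 + 1/8*h_P + 1/4*h_Q + 1/8*h_R + 1/2*h_S
  h_Q = 1 + 1/8*h_P + 1/4*h_Q + 1/8*h_R + 1/2*h_S
  h_R = 1 + 1/4*h_P + 1/8*h_Q + 1/2*h_R + 1/8*h_S

Substituting h_S = 0 and rearranging gives the linear system (I - Q) h = 1:
  [7/8, -1/4, -1/8] . (h_P, h_Q, h_R) = 1
  [-1/8, 3/4, -1/8] . (h_P, h_Q, h_R) = 1
  [-1/4, -1/8, 1/2] . (h_P, h_Q, h_R) = 1

Solving yields:
  h_P = 40/17
  h_Q = 40/17
  h_R = 64/17

Starting state is P, so the expected hitting time is h_P = 40/17.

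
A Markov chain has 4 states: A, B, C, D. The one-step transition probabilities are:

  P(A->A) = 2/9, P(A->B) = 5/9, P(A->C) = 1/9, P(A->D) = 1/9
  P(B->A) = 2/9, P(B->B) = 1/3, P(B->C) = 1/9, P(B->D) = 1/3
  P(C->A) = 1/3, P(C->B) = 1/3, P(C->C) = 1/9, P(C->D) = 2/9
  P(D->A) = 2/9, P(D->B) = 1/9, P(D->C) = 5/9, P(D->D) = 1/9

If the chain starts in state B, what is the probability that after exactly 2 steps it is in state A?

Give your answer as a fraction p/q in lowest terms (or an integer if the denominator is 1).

Computing P^2 by repeated multiplication:
P^1 =
  A: [2/9, 5/9, 1/9, 1/9]
  B: [2/9, 1/3, 1/9, 1/3]
  C: [1/3, 1/3, 1/9, 2/9]
  D: [2/9, 1/9, 5/9, 1/9]
P^2 =
  A: [19/81, 29/81, 13/81, 20/81]
  B: [19/81, 25/81, 7/27, 16/81]
  C: [19/81, 29/81, 17/81, 16/81]
  D: [23/81, 29/81, 13/81, 16/81]

(P^2)[B -> A] = 19/81

Answer: 19/81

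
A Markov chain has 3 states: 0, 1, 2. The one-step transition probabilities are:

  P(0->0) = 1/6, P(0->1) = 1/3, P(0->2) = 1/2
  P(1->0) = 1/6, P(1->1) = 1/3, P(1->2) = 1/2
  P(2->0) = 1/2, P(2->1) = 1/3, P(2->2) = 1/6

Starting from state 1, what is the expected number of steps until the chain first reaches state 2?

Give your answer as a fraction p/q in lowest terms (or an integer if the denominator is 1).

Answer: 2

Derivation:
Let h_i = expected steps to first reach 2 from state i.
Boundary: h_2 = 0.
First-step equations for the other states:
  h_0 = 1 + 1/6*h_0 + 1/3*h_1 + 1/2*h_2
  h_1 = 1 + 1/6*h_0 + 1/3*h_1 + 1/2*h_2

Substituting h_2 = 0 and rearranging gives the linear system (I - Q) h = 1:
  [5/6, -1/3] . (h_0, h_1) = 1
  [-1/6, 2/3] . (h_0, h_1) = 1

Solving yields:
  h_0 = 2
  h_1 = 2

Starting state is 1, so the expected hitting time is h_1 = 2.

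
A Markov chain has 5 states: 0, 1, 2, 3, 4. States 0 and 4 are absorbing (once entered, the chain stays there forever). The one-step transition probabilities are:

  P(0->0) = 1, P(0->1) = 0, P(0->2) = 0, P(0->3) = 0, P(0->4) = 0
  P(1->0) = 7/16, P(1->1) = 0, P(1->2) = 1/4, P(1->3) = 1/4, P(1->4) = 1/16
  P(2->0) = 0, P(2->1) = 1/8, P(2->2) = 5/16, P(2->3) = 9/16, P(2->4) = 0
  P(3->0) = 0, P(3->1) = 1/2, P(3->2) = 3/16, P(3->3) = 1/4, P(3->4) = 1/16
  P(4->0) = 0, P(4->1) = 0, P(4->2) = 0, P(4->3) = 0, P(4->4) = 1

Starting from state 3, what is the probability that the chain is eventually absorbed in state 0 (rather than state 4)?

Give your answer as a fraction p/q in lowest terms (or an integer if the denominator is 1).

Let a_i = P(absorbed in 0 | start in state i).
Boundary conditions: a_0 = 1, a_4 = 0.
For each transient state i, a_i = sum_j P(i->j) * a_j:
  a_1 = 7/16*a_0 + 0*a_1 + 1/4*a_2 + 1/4*a_3 + 1/16*a_4
  a_2 = 0*a_0 + 1/8*a_1 + 5/16*a_2 + 9/16*a_3 + 0*a_4
  a_3 = 0*a_0 + 1/2*a_1 + 3/16*a_2 + 1/4*a_3 + 1/16*a_4

Substituting a_0 = 1 and a_4 = 0, rearrange to (I - Q) a = r where r[i] = P(i -> 0):
  [1, -1/4, -1/4] . (a_1, a_2, a_3) = 7/16
  [-1/8, 11/16, -9/16] . (a_1, a_2, a_3) = 0
  [-1/2, -3/16, 3/4] . (a_1, a_2, a_3) = 0

Solving yields:
  a_1 = 147/184
  a_2 = 84/115
  a_3 = 329/460

Starting state is 3, so the absorption probability is a_3 = 329/460.

Answer: 329/460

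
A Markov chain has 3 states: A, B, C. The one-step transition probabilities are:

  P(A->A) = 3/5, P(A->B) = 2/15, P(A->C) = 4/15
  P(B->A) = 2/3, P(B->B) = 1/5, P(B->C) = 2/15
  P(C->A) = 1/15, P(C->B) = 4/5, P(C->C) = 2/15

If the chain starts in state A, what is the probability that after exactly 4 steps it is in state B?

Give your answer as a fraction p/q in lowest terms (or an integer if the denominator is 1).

Answer: 4784/16875

Derivation:
Computing P^4 by repeated multiplication:
P^1 =
  A: [3/5, 2/15, 4/15]
  B: [2/3, 1/5, 2/15]
  C: [1/15, 4/5, 2/15]
P^2 =
  A: [7/15, 8/25, 16/75]
  B: [122/225, 53/225, 2/9]
  C: [131/225, 62/225, 32/225]
P^3 =
  A: [571/1125, 334/1125, 44/225]
  B: [1678/3375, 1003/3375, 694/3375]
  C: [1831/3375, 832/3375, 712/3375]
P^4 =
  A: [8699/16875, 4784/16875, 3392/16875]
  B: [25826/50625, 14693/50625, 10106/50625]
  C: [25511/50625, 14702/50625, 10412/50625]

(P^4)[A -> B] = 4784/16875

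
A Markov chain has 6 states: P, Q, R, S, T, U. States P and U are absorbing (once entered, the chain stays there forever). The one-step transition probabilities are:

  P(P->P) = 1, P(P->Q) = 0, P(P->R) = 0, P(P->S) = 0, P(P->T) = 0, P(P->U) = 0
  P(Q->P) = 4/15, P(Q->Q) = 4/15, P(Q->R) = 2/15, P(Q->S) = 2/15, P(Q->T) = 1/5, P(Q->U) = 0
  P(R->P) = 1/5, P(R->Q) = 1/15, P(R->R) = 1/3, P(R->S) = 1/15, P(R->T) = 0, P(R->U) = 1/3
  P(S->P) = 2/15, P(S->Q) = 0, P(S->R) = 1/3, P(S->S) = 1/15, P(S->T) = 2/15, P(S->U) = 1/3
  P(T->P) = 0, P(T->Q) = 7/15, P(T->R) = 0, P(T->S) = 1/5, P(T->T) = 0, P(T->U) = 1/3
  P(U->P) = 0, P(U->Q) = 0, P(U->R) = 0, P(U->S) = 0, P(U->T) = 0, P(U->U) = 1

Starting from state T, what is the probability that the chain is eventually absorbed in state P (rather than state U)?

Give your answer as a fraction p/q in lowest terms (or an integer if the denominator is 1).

Answer: 6089/17869

Derivation:
Let a_i = P(absorbed in P | start in state i).
Boundary conditions: a_P = 1, a_U = 0.
For each transient state i, a_i = sum_j P(i->j) * a_j:
  a_Q = 4/15*a_P + 4/15*a_Q + 2/15*a_R + 2/15*a_S + 1/5*a_T + 0*a_U
  a_R = 1/5*a_P + 1/15*a_Q + 1/3*a_R + 1/15*a_S + 0*a_T + 1/3*a_U
  a_S = 2/15*a_P + 0*a_Q + 1/3*a_R + 1/15*a_S + 2/15*a_T + 1/3*a_U
  a_T = 0*a_P + 7/15*a_Q + 0*a_R + 1/5*a_S + 0*a_T + 1/3*a_U

Substituting a_P = 1 and a_U = 0, rearrange to (I - Q) a = r where r[i] = P(i -> P):
  [11/15, -2/15, -2/15, -1/5] . (a_Q, a_R, a_S, a_T) = 4/15
  [-1/15, 2/3, -1/15, 0] . (a_Q, a_R, a_S, a_T) = 1/5
  [0, -1/3, 14/15, -2/15] . (a_Q, a_R, a_S, a_T) = 2/15
  [-7/15, 0, -1/5, 1] . (a_Q, a_R, a_S, a_T) = 0

Solving yields:
  a_Q = 10509/17869
  a_R = 7004/17869
  a_S = 5924/17869
  a_T = 6089/17869

Starting state is T, so the absorption probability is a_T = 6089/17869.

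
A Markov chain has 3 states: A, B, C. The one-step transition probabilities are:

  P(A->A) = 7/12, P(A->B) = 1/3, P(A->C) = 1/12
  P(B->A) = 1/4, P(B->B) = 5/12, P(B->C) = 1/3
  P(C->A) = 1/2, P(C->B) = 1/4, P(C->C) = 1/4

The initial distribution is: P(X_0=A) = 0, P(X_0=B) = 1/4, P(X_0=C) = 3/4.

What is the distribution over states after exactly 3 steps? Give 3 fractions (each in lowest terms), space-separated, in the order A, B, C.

Answer: 131/288 2381/6912 1387/6912

Derivation:
Propagating the distribution step by step (d_{t+1} = d_t * P):
d_0 = (A=0, B=1/4, C=3/4)
  d_1[A] = 0*7/12 + 1/4*1/4 + 3/4*1/2 = 7/16
  d_1[B] = 0*1/3 + 1/4*5/12 + 3/4*1/4 = 7/24
  d_1[C] = 0*1/12 + 1/4*1/3 + 3/4*1/4 = 13/48
d_1 = (A=7/16, B=7/24, C=13/48)
  d_2[A] = 7/16*7/12 + 7/24*1/4 + 13/48*1/2 = 89/192
  d_2[B] = 7/16*1/3 + 7/24*5/12 + 13/48*1/4 = 193/576
  d_2[C] = 7/16*1/12 + 7/24*1/3 + 13/48*1/4 = 29/144
d_2 = (A=89/192, B=193/576, C=29/144)
  d_3[A] = 89/192*7/12 + 193/576*1/4 + 29/144*1/2 = 131/288
  d_3[B] = 89/192*1/3 + 193/576*5/12 + 29/144*1/4 = 2381/6912
  d_3[C] = 89/192*1/12 + 193/576*1/3 + 29/144*1/4 = 1387/6912
d_3 = (A=131/288, B=2381/6912, C=1387/6912)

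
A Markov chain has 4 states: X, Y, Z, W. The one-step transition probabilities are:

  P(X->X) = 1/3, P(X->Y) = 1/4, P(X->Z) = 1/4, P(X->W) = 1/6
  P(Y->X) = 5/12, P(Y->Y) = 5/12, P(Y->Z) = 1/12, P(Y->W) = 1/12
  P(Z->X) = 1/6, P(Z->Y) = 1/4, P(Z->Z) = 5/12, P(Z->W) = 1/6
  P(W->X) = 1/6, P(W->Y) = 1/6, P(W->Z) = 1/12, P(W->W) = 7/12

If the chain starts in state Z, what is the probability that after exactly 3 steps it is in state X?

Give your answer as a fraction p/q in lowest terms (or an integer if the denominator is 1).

Answer: 241/864

Derivation:
Computing P^3 by repeated multiplication:
P^1 =
  X: [1/3, 1/4, 1/4, 1/6]
  Y: [5/12, 5/12, 1/12, 1/12]
  Z: [1/6, 1/4, 5/12, 1/6]
  W: [1/6, 1/6, 1/12, 7/12]
P^2 =
  X: [41/144, 5/18, 2/9, 31/144]
  Y: [49/144, 5/16, 13/72, 1/6]
  Z: [37/144, 5/18, 1/4, 31/144]
  W: [17/72, 11/48, 5/36, 19/48]
P^3 =
  X: [245/864, 481/1728, 59/288, 403/1728]
  Y: [521/1728, 83/288, 173/864, 121/576]
  Z: [241/864, 481/1728, 181/864, 403/1728]
  W: [455/1728, 49/192, 73/432, 5/16]

(P^3)[Z -> X] = 241/864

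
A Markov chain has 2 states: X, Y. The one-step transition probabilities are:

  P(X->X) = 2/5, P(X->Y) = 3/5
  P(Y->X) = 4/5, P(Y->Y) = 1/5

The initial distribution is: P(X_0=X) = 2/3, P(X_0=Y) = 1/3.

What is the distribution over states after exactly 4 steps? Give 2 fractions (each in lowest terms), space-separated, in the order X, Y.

Propagating the distribution step by step (d_{t+1} = d_t * P):
d_0 = (X=2/3, Y=1/3)
  d_1[X] = 2/3*2/5 + 1/3*4/5 = 8/15
  d_1[Y] = 2/3*3/5 + 1/3*1/5 = 7/15
d_1 = (X=8/15, Y=7/15)
  d_2[X] = 8/15*2/5 + 7/15*4/5 = 44/75
  d_2[Y] = 8/15*3/5 + 7/15*1/5 = 31/75
d_2 = (X=44/75, Y=31/75)
  d_3[X] = 44/75*2/5 + 31/75*4/5 = 212/375
  d_3[Y] = 44/75*3/5 + 31/75*1/5 = 163/375
d_3 = (X=212/375, Y=163/375)
  d_4[X] = 212/375*2/5 + 163/375*4/5 = 1076/1875
  d_4[Y] = 212/375*3/5 + 163/375*1/5 = 799/1875
d_4 = (X=1076/1875, Y=799/1875)

Answer: 1076/1875 799/1875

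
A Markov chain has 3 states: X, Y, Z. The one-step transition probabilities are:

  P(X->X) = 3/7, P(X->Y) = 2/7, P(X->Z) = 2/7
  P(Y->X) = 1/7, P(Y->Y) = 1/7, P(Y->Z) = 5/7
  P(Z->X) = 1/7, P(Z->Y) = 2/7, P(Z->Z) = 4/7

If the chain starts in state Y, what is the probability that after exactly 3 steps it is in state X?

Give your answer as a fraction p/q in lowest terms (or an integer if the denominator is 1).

Computing P^3 by repeated multiplication:
P^1 =
  X: [3/7, 2/7, 2/7]
  Y: [1/7, 1/7, 5/7]
  Z: [1/7, 2/7, 4/7]
P^2 =
  X: [13/49, 12/49, 24/49]
  Y: [9/49, 13/49, 27/49]
  Z: [9/49, 12/49, 4/7]
P^3 =
  X: [75/343, 86/343, 26/49]
  Y: [67/343, 85/343, 191/343]
  Z: [67/343, 86/343, 190/343]

(P^3)[Y -> X] = 67/343

Answer: 67/343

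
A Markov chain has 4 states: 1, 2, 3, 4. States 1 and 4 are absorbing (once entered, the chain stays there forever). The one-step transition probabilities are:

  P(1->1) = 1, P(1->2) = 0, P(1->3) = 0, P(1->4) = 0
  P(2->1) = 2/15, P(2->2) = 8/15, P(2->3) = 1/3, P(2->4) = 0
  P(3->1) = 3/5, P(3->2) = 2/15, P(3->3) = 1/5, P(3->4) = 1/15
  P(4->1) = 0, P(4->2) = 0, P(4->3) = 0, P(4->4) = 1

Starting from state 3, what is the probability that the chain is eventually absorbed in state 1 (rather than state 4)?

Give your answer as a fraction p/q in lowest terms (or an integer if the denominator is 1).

Answer: 67/74

Derivation:
Let a_i = P(absorbed in 1 | start in state i).
Boundary conditions: a_1 = 1, a_4 = 0.
For each transient state i, a_i = sum_j P(i->j) * a_j:
  a_2 = 2/15*a_1 + 8/15*a_2 + 1/3*a_3 + 0*a_4
  a_3 = 3/5*a_1 + 2/15*a_2 + 1/5*a_3 + 1/15*a_4

Substituting a_1 = 1 and a_4 = 0, rearrange to (I - Q) a = r where r[i] = P(i -> 1):
  [7/15, -1/3] . (a_2, a_3) = 2/15
  [-2/15, 4/5] . (a_2, a_3) = 3/5

Solving yields:
  a_2 = 69/74
  a_3 = 67/74

Starting state is 3, so the absorption probability is a_3 = 67/74.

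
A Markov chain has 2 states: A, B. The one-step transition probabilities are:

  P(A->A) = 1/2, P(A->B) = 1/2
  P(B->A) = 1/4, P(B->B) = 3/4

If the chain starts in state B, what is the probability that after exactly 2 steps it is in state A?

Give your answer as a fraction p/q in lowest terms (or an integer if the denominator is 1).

Answer: 5/16

Derivation:
Computing P^2 by repeated multiplication:
P^1 =
  A: [1/2, 1/2]
  B: [1/4, 3/4]
P^2 =
  A: [3/8, 5/8]
  B: [5/16, 11/16]

(P^2)[B -> A] = 5/16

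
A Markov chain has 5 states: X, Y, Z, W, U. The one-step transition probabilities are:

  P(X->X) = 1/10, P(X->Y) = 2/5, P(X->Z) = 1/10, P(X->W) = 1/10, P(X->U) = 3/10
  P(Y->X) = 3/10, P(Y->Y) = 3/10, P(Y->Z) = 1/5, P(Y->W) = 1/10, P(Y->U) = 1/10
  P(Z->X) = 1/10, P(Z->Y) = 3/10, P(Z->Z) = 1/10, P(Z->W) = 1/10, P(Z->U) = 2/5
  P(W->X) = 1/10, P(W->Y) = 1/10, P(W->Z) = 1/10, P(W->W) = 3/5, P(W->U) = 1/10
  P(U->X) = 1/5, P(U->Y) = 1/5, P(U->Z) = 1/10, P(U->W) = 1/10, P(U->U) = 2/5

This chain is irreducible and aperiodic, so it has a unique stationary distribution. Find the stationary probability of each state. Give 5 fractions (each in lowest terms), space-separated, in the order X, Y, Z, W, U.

The stationary distribution satisfies pi = pi * P, i.e.:
  pi_X = 1/10*pi_X + 3/10*pi_Y + 1/10*pi_Z + 1/10*pi_W + 1/5*pi_U
  pi_Y = 2/5*pi_X + 3/10*pi_Y + 3/10*pi_Z + 1/10*pi_W + 1/5*pi_U
  pi_Z = 1/10*pi_X + 1/5*pi_Y + 1/10*pi_Z + 1/10*pi_W + 1/10*pi_U
  pi_W = 1/10*pi_X + 1/10*pi_Y + 1/10*pi_Z + 3/5*pi_W + 1/10*pi_U
  pi_U = 3/10*pi_X + 1/10*pi_Y + 2/5*pi_Z + 1/10*pi_W + 2/5*pi_U
with normalization: pi_X + pi_Y + pi_Z + pi_W + pi_U = 1.

Using the first 4 balance equations plus normalization, the linear system A*pi = b is:
  [-9/10, 3/10, 1/10, 1/10, 1/5] . pi = 0
  [2/5, -7/10, 3/10, 1/10, 1/5] . pi = 0
  [1/10, 1/5, -9/10, 1/10, 1/10] . pi = 0
  [1/10, 1/10, 1/10, -2/5, 1/10] . pi = 0
  [1, 1, 1, 1, 1] . pi = 1

Solving yields:
  pi_X = 842/4805
  pi_Y = 243/961
  pi_Z = 602/4805
  pi_W = 1/5
  pi_U = 237/961

Verification (pi * P):
  842/4805*1/10 + 243/961*3/10 + 602/4805*1/10 + 1/5*1/10 + 237/961*1/5 = 842/4805 = pi_X  (ok)
  842/4805*2/5 + 243/961*3/10 + 602/4805*3/10 + 1/5*1/10 + 237/961*1/5 = 243/961 = pi_Y  (ok)
  842/4805*1/10 + 243/961*1/5 + 602/4805*1/10 + 1/5*1/10 + 237/961*1/10 = 602/4805 = pi_Z  (ok)
  842/4805*1/10 + 243/961*1/10 + 602/4805*1/10 + 1/5*3/5 + 237/961*1/10 = 1/5 = pi_W  (ok)
  842/4805*3/10 + 243/961*1/10 + 602/4805*2/5 + 1/5*1/10 + 237/961*2/5 = 237/961 = pi_U  (ok)

Answer: 842/4805 243/961 602/4805 1/5 237/961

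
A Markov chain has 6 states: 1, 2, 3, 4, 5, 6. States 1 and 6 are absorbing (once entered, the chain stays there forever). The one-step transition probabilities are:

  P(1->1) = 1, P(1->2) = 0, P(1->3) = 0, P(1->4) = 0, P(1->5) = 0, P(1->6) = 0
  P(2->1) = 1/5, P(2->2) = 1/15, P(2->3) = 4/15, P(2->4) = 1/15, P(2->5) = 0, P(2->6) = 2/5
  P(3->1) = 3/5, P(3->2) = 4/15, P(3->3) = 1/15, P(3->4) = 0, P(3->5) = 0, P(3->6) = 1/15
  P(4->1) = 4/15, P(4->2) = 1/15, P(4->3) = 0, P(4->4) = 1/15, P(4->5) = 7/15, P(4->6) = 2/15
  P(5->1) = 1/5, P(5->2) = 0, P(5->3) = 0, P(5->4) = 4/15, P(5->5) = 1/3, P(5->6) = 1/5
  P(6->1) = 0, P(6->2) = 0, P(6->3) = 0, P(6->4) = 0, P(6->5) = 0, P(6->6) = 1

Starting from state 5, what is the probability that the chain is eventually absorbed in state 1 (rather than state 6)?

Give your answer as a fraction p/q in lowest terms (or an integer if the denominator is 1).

Let a_i = P(absorbed in 1 | start in state i).
Boundary conditions: a_1 = 1, a_6 = 0.
For each transient state i, a_i = sum_j P(i->j) * a_j:
  a_2 = 1/5*a_1 + 1/15*a_2 + 4/15*a_3 + 1/15*a_4 + 0*a_5 + 2/5*a_6
  a_3 = 3/5*a_1 + 4/15*a_2 + 1/15*a_3 + 0*a_4 + 0*a_5 + 1/15*a_6
  a_4 = 4/15*a_1 + 1/15*a_2 + 0*a_3 + 1/15*a_4 + 7/15*a_5 + 2/15*a_6
  a_5 = 1/5*a_1 + 0*a_2 + 0*a_3 + 4/15*a_4 + 1/3*a_5 + 1/5*a_6

Substituting a_1 = 1 and a_6 = 0, rearrange to (I - Q) a = r where r[i] = P(i -> 1):
  [14/15, -4/15, -1/15, 0] . (a_2, a_3, a_4, a_5) = 1/5
  [-4/15, 14/15, 0, 0] . (a_2, a_3, a_4, a_5) = 3/5
  [-1/15, 0, 14/15, -7/15] . (a_2, a_3, a_4, a_5) = 4/15
  [0, 0, -4/15, 2/3] . (a_2, a_3, a_4, a_5) = 1/5

Solving yields:
  a_2 = 137/286
  a_3 = 223/286
  a_4 = 84/143
  a_5 = 153/286

Starting state is 5, so the absorption probability is a_5 = 153/286.

Answer: 153/286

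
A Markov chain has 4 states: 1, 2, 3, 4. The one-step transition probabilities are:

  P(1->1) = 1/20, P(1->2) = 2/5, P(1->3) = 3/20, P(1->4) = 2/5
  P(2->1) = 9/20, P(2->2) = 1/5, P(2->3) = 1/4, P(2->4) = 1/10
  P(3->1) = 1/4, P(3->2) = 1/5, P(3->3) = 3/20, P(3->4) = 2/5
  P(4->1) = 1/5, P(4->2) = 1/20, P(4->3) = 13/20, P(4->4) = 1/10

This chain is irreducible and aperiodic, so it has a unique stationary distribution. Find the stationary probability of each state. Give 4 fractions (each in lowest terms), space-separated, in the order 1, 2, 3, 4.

The stationary distribution satisfies pi = pi * P, i.e.:
  pi_1 = 1/20*pi_1 + 9/20*pi_2 + 1/4*pi_3 + 1/5*pi_4
  pi_2 = 2/5*pi_1 + 1/5*pi_2 + 1/5*pi_3 + 1/20*pi_4
  pi_3 = 3/20*pi_1 + 1/4*pi_2 + 3/20*pi_3 + 13/20*pi_4
  pi_4 = 2/5*pi_1 + 1/10*pi_2 + 2/5*pi_3 + 1/10*pi_4
with normalization: pi_1 + pi_2 + pi_3 + pi_4 = 1.

Using the first 3 balance equations plus normalization, the linear system A*pi = b is:
  [-19/20, 9/20, 1/4, 1/5] . pi = 0
  [2/5, -4/5, 1/5, 1/20] . pi = 0
  [3/20, 1/4, -17/20, 13/20] . pi = 0
  [1, 1, 1, 1] . pi = 1

Solving yields:
  pi_1 = 1347/5804
  pi_2 = 301/1451
  pi_3 = 1745/5804
  pi_4 = 377/1451

Verification (pi * P):
  1347/5804*1/20 + 301/1451*9/20 + 1745/5804*1/4 + 377/1451*1/5 = 1347/5804 = pi_1  (ok)
  1347/5804*2/5 + 301/1451*1/5 + 1745/5804*1/5 + 377/1451*1/20 = 301/1451 = pi_2  (ok)
  1347/5804*3/20 + 301/1451*1/4 + 1745/5804*3/20 + 377/1451*13/20 = 1745/5804 = pi_3  (ok)
  1347/5804*2/5 + 301/1451*1/10 + 1745/5804*2/5 + 377/1451*1/10 = 377/1451 = pi_4  (ok)

Answer: 1347/5804 301/1451 1745/5804 377/1451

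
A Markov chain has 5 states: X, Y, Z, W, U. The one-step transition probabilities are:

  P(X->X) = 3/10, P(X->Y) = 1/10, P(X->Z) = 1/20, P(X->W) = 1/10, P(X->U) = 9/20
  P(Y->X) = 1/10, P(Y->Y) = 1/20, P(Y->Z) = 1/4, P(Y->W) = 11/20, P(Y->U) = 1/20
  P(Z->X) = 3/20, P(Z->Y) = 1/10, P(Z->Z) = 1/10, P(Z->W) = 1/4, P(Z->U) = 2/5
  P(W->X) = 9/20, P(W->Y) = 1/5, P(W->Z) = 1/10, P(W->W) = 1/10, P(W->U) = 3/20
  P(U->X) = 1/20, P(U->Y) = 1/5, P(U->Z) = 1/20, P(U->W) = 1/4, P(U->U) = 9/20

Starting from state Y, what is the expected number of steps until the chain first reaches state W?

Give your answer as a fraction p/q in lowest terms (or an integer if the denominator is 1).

Answer: 17000/6377

Derivation:
Let h_i = expected steps to first reach W from state i.
Boundary: h_W = 0.
First-step equations for the other states:
  h_X = 1 + 3/10*h_X + 1/10*h_Y + 1/20*h_Z + 1/10*h_W + 9/20*h_U
  h_Y = 1 + 1/10*h_X + 1/20*h_Y + 1/4*h_Z + 11/20*h_W + 1/20*h_U
  h_Z = 1 + 3/20*h_X + 1/10*h_Y + 1/10*h_Z + 1/4*h_W + 2/5*h_U
  h_U = 1 + 1/20*h_X + 1/5*h_Y + 1/20*h_Z + 1/4*h_W + 9/20*h_U

Substituting h_W = 0 and rearranging gives the linear system (I - Q) h = 1:
  [7/10, -1/10, -1/20, -9/20] . (h_X, h_Y, h_Z, h_U) = 1
  [-1/10, 19/20, -1/4, -1/20] . (h_X, h_Y, h_Z, h_U) = 1
  [-3/20, -1/10, 9/10, -2/5] . (h_X, h_Y, h_Z, h_U) = 1
  [-1/20, -1/5, -1/20, 11/20] . (h_X, h_Y, h_Z, h_U) = 1

Solving yields:
  h_X = 27640/6377
  h_Y = 17000/6377
  h_Z = 23550/6377
  h_U = 22430/6377

Starting state is Y, so the expected hitting time is h_Y = 17000/6377.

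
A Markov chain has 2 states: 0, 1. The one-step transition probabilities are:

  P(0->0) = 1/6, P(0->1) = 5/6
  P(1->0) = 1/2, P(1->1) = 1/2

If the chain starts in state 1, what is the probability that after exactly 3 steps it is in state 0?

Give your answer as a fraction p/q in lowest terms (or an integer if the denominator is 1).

Answer: 7/18

Derivation:
Computing P^3 by repeated multiplication:
P^1 =
  0: [1/6, 5/6]
  1: [1/2, 1/2]
P^2 =
  0: [4/9, 5/9]
  1: [1/3, 2/3]
P^3 =
  0: [19/54, 35/54]
  1: [7/18, 11/18]

(P^3)[1 -> 0] = 7/18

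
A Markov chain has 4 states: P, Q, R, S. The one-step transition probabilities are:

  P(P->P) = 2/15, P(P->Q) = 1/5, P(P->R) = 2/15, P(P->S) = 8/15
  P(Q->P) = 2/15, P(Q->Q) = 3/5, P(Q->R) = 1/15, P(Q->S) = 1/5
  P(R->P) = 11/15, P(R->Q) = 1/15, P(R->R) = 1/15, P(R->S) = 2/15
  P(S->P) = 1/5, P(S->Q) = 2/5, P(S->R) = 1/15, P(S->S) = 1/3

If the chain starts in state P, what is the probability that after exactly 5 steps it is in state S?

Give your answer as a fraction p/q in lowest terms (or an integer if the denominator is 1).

Computing P^5 by repeated multiplication:
P^1 =
  P: [2/15, 1/5, 2/15, 8/15]
  Q: [2/15, 3/5, 1/15, 1/5]
  R: [11/15, 1/15, 1/15, 2/15]
  S: [1/5, 2/5, 1/15, 1/3]
P^2 =
  P: [56/225, 83/225, 17/225, 23/75]
  Q: [14/75, 106/225, 17/225, 4/15]
  R: [41/225, 11/45, 26/225, 103/225]
  S: [44/225, 94/225, 2/25, 23/75]
P^3 =
  P: [224/1125, 1346/3375, 281/3375, 1076/3375]
  Q: [221/1125, 1457/3375, 89/1125, 988/3375]
  R: [787/3375, 1262/3375, 266/3375, 212/675]
  S: [227/1125, 94/225, 269/3375, 203/675]
P^4 =
  P: [2071/10125, 20867/50625, 1349/16875, 15356/50625]
  Q: [10141/50625, 7099/16875, 1346/16875, 15149/50625]
  R: [10204/50625, 4069/10125, 4162/50625, 15914/50625]
  S: [10186/50625, 21092/50625, 1352/16875, 1699/5625]
P^5 =
  P: [153029/759375, 105017/253125, 12196/151875, 46063/151875]
  Q: [152741/759375, 105676/253125, 60766/759375, 15256/50625]
  R: [154622/759375, 313363/759375, 60829/759375, 230561/759375]
  S: [3401/16875, 35132/84375, 60811/759375, 229331/759375]

(P^5)[P -> S] = 46063/151875

Answer: 46063/151875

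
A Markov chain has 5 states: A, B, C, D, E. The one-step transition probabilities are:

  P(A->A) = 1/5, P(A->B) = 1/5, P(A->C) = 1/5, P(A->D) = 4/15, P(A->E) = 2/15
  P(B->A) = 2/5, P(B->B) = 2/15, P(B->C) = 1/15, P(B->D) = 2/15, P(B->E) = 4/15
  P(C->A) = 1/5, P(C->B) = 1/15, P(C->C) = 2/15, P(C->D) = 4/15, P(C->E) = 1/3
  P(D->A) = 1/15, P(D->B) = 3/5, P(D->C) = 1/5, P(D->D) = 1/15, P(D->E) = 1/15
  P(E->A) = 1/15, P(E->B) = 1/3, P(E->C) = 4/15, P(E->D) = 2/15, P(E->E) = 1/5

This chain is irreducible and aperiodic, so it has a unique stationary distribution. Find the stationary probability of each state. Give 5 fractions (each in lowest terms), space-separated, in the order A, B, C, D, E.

The stationary distribution satisfies pi = pi * P, i.e.:
  pi_A = 1/5*pi_A + 2/5*pi_B + 1/5*pi_C + 1/15*pi_D + 1/15*pi_E
  pi_B = 1/5*pi_A + 2/15*pi_B + 1/15*pi_C + 3/5*pi_D + 1/3*pi_E
  pi_C = 1/5*pi_A + 1/15*pi_B + 2/15*pi_C + 1/5*pi_D + 4/15*pi_E
  pi_D = 4/15*pi_A + 2/15*pi_B + 4/15*pi_C + 1/15*pi_D + 2/15*pi_E
  pi_E = 2/15*pi_A + 4/15*pi_B + 1/3*pi_C + 1/15*pi_D + 1/5*pi_E
with normalization: pi_A + pi_B + pi_C + pi_D + pi_E = 1.

Using the first 4 balance equations plus normalization, the linear system A*pi = b is:
  [-4/5, 2/5, 1/5, 1/15, 1/15] . pi = 0
  [1/5, -13/15, 1/15, 3/5, 1/3] . pi = 0
  [1/5, 1/15, -13/15, 1/5, 4/15] . pi = 0
  [4/15, 2/15, 4/15, -14/15, 2/15] . pi = 0
  [1, 1, 1, 1, 1] . pi = 1

Solving yields:
  pi_A = 2153/10696
  pi_B = 2739/10696
  pi_C = 257/1528
  pi_D = 1831/10696
  pi_E = 1087/5348

Verification (pi * P):
  2153/10696*1/5 + 2739/10696*2/5 + 257/1528*1/5 + 1831/10696*1/15 + 1087/5348*1/15 = 2153/10696 = pi_A  (ok)
  2153/10696*1/5 + 2739/10696*2/15 + 257/1528*1/15 + 1831/10696*3/5 + 1087/5348*1/3 = 2739/10696 = pi_B  (ok)
  2153/10696*1/5 + 2739/10696*1/15 + 257/1528*2/15 + 1831/10696*1/5 + 1087/5348*4/15 = 257/1528 = pi_C  (ok)
  2153/10696*4/15 + 2739/10696*2/15 + 257/1528*4/15 + 1831/10696*1/15 + 1087/5348*2/15 = 1831/10696 = pi_D  (ok)
  2153/10696*2/15 + 2739/10696*4/15 + 257/1528*1/3 + 1831/10696*1/15 + 1087/5348*1/5 = 1087/5348 = pi_E  (ok)

Answer: 2153/10696 2739/10696 257/1528 1831/10696 1087/5348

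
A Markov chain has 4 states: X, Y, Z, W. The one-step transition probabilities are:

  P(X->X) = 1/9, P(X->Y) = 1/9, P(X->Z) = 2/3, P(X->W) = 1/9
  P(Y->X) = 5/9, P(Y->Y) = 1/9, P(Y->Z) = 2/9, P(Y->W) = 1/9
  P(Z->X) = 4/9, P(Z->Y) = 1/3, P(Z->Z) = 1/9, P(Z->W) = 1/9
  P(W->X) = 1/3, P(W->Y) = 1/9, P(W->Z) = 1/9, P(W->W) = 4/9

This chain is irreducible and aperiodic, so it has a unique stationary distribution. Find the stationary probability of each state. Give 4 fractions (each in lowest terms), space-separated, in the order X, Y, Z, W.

Answer: 269/804 73/402 85/268 1/6

Derivation:
The stationary distribution satisfies pi = pi * P, i.e.:
  pi_X = 1/9*pi_X + 5/9*pi_Y + 4/9*pi_Z + 1/3*pi_W
  pi_Y = 1/9*pi_X + 1/9*pi_Y + 1/3*pi_Z + 1/9*pi_W
  pi_Z = 2/3*pi_X + 2/9*pi_Y + 1/9*pi_Z + 1/9*pi_W
  pi_W = 1/9*pi_X + 1/9*pi_Y + 1/9*pi_Z + 4/9*pi_W
with normalization: pi_X + pi_Y + pi_Z + pi_W = 1.

Using the first 3 balance equations plus normalization, the linear system A*pi = b is:
  [-8/9, 5/9, 4/9, 1/3] . pi = 0
  [1/9, -8/9, 1/3, 1/9] . pi = 0
  [2/3, 2/9, -8/9, 1/9] . pi = 0
  [1, 1, 1, 1] . pi = 1

Solving yields:
  pi_X = 269/804
  pi_Y = 73/402
  pi_Z = 85/268
  pi_W = 1/6

Verification (pi * P):
  269/804*1/9 + 73/402*5/9 + 85/268*4/9 + 1/6*1/3 = 269/804 = pi_X  (ok)
  269/804*1/9 + 73/402*1/9 + 85/268*1/3 + 1/6*1/9 = 73/402 = pi_Y  (ok)
  269/804*2/3 + 73/402*2/9 + 85/268*1/9 + 1/6*1/9 = 85/268 = pi_Z  (ok)
  269/804*1/9 + 73/402*1/9 + 85/268*1/9 + 1/6*4/9 = 1/6 = pi_W  (ok)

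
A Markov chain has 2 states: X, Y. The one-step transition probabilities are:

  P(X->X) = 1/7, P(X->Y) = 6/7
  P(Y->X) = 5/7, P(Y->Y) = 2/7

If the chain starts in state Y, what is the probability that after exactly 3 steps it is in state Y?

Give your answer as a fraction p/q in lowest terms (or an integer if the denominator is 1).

Computing P^3 by repeated multiplication:
P^1 =
  X: [1/7, 6/7]
  Y: [5/7, 2/7]
P^2 =
  X: [31/49, 18/49]
  Y: [15/49, 34/49]
P^3 =
  X: [121/343, 222/343]
  Y: [185/343, 158/343]

(P^3)[Y -> Y] = 158/343

Answer: 158/343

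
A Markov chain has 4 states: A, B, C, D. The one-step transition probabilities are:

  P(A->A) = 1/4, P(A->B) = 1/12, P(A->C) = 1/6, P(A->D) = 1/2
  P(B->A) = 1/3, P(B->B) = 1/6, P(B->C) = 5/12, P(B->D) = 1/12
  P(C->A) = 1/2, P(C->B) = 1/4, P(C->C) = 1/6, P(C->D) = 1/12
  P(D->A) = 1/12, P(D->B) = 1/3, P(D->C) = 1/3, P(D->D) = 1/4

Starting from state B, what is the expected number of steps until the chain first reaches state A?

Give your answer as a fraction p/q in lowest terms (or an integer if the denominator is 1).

Let h_i = expected steps to first reach A from state i.
Boundary: h_A = 0.
First-step equations for the other states:
  h_B = 1 + 1/3*h_A + 1/6*h_B + 5/12*h_C + 1/12*h_D
  h_C = 1 + 1/2*h_A + 1/4*h_B + 1/6*h_C + 1/12*h_D
  h_D = 1 + 1/12*h_A + 1/3*h_B + 1/3*h_C + 1/4*h_D

Substituting h_A = 0 and rearranging gives the linear system (I - Q) h = 1:
  [5/6, -5/12, -1/12] . (h_B, h_C, h_D) = 1
  [-1/4, 5/6, -1/12] . (h_B, h_C, h_D) = 1
  [-1/3, -1/3, 3/4] . (h_B, h_C, h_D) = 1

Solving yields:
  h_B = 1800/653
  h_C = 1560/653
  h_D = 2364/653

Starting state is B, so the expected hitting time is h_B = 1800/653.

Answer: 1800/653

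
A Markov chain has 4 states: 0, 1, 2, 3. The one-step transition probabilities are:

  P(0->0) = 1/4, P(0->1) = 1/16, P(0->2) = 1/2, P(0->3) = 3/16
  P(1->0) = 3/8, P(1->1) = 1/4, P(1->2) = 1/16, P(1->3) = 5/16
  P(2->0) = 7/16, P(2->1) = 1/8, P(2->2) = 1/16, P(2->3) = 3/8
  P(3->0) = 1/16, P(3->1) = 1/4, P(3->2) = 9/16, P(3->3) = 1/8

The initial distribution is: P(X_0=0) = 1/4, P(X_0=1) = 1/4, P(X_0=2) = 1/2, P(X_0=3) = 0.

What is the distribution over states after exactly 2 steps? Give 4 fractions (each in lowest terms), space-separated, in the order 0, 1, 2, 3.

Answer: 247/1024 81/512 49/128 223/1024

Derivation:
Propagating the distribution step by step (d_{t+1} = d_t * P):
d_0 = (0=1/4, 1=1/4, 2=1/2, 3=0)
  d_1[0] = 1/4*1/4 + 1/4*3/8 + 1/2*7/16 + 0*1/16 = 3/8
  d_1[1] = 1/4*1/16 + 1/4*1/4 + 1/2*1/8 + 0*1/4 = 9/64
  d_1[2] = 1/4*1/2 + 1/4*1/16 + 1/2*1/16 + 0*9/16 = 11/64
  d_1[3] = 1/4*3/16 + 1/4*5/16 + 1/2*3/8 + 0*1/8 = 5/16
d_1 = (0=3/8, 1=9/64, 2=11/64, 3=5/16)
  d_2[0] = 3/8*1/4 + 9/64*3/8 + 11/64*7/16 + 5/16*1/16 = 247/1024
  d_2[1] = 3/8*1/16 + 9/64*1/4 + 11/64*1/8 + 5/16*1/4 = 81/512
  d_2[2] = 3/8*1/2 + 9/64*1/16 + 11/64*1/16 + 5/16*9/16 = 49/128
  d_2[3] = 3/8*3/16 + 9/64*5/16 + 11/64*3/8 + 5/16*1/8 = 223/1024
d_2 = (0=247/1024, 1=81/512, 2=49/128, 3=223/1024)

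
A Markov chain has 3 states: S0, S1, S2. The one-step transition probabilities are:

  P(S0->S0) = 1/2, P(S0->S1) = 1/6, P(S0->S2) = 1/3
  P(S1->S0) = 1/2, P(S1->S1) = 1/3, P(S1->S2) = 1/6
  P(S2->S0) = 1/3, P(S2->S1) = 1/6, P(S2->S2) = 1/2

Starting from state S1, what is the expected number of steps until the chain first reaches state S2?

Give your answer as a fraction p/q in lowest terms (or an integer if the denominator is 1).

Let h_i = expected steps to first reach S2 from state i.
Boundary: h_S2 = 0.
First-step equations for the other states:
  h_S0 = 1 + 1/2*h_S0 + 1/6*h_S1 + 1/3*h_S2
  h_S1 = 1 + 1/2*h_S0 + 1/3*h_S1 + 1/6*h_S2

Substituting h_S2 = 0 and rearranging gives the linear system (I - Q) h = 1:
  [1/2, -1/6] . (h_S0, h_S1) = 1
  [-1/2, 2/3] . (h_S0, h_S1) = 1

Solving yields:
  h_S0 = 10/3
  h_S1 = 4

Starting state is S1, so the expected hitting time is h_S1 = 4.

Answer: 4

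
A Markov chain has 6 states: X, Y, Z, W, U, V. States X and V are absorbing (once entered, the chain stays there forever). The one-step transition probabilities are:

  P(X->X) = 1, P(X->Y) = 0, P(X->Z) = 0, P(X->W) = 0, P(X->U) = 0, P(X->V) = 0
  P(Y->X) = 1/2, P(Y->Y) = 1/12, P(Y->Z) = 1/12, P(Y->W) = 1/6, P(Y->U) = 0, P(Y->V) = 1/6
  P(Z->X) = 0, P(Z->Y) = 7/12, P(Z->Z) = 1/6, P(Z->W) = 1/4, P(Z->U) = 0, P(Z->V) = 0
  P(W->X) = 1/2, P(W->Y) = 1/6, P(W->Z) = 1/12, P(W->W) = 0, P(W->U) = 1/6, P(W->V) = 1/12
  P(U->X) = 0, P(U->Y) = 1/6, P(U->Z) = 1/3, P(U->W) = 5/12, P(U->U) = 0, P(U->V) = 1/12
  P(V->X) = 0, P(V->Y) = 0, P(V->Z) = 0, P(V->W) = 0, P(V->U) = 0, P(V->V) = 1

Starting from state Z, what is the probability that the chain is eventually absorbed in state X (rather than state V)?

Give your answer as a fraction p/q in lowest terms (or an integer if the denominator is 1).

Let a_i = P(absorbed in X | start in state i).
Boundary conditions: a_X = 1, a_V = 0.
For each transient state i, a_i = sum_j P(i->j) * a_j:
  a_Y = 1/2*a_X + 1/12*a_Y + 1/12*a_Z + 1/6*a_W + 0*a_U + 1/6*a_V
  a_Z = 0*a_X + 7/12*a_Y + 1/6*a_Z + 1/4*a_W + 0*a_U + 0*a_V
  a_W = 1/2*a_X + 1/6*a_Y + 1/12*a_Z + 0*a_W + 1/6*a_U + 1/12*a_V
  a_U = 0*a_X + 1/6*a_Y + 1/3*a_Z + 5/12*a_W + 0*a_U + 1/12*a_V

Substituting a_X = 1 and a_V = 0, rearrange to (I - Q) a = r where r[i] = P(i -> X):
  [11/12, -1/12, -1/6, 0] . (a_Y, a_Z, a_W, a_U) = 1/2
  [-7/12, 5/6, -1/4, 0] . (a_Y, a_Z, a_W, a_U) = 0
  [-1/6, -1/12, 1, -1/6] . (a_Y, a_Z, a_W, a_U) = 1/2
  [-1/6, -1/3, -5/12, 1] . (a_Y, a_Z, a_W, a_U) = 0

Solving yields:
  a_Y = 4668/6109
  a_Z = 4758/6109
  a_W = 4968/6109
  a_U = 4434/6109

Starting state is Z, so the absorption probability is a_Z = 4758/6109.

Answer: 4758/6109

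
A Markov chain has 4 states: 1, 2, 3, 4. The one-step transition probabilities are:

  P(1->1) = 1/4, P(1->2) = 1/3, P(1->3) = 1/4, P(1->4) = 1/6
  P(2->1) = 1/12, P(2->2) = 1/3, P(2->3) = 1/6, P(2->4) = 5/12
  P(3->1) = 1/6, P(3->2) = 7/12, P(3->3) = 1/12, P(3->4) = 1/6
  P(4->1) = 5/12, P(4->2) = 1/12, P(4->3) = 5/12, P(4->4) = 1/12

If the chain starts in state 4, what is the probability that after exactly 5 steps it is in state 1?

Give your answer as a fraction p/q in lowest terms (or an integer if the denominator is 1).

Computing P^5 by repeated multiplication:
P^1 =
  1: [1/4, 1/3, 1/4, 1/6]
  2: [1/12, 1/3, 1/6, 5/12]
  3: [1/6, 7/12, 1/12, 1/6]
  4: [5/12, 1/12, 5/12, 1/12]
P^2 =
  1: [29/144, 17/48, 5/24, 17/72]
  2: [1/4, 13/48, 19/72, 31/144]
  3: [25/144, 5/16, 31/144, 43/144]
  4: [31/144, 5/12, 3/16, 13/72]
P^3 =
  1: [23/108, 47/144, 389/1728, 407/1728]
  2: [7/32, 199/576, 379/1728, 187/864]
  3: [397/1728, 5/16, 137/576, 95/432]
  4: [337/1728, 193/576, 185/864, 221/864]
P^4 =
  1: [4481/20736, 127/384, 97/432, 4741/20736]
  2: [1453/6912, 2309/6912, 4577/20736, 4873/20736]
  3: [4453/20736, 2335/6912, 2291/10368, 587/2592]
  4: [1135/5184, 31/96, 1583/6912, 4751/20736]
P^5 =
  1: [26659/124416, 27563/82944, 1735/7776, 57305/248832]
  2: [5947/27648, 3419/10368, 55873/248832, 14345/62208]
  3: [3313/15552, 4589/13824, 2053/9216, 57791/248832]
  4: [53569/248832, 13823/41472, 13879/62208, 56809/248832]

(P^5)[4 -> 1] = 53569/248832

Answer: 53569/248832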